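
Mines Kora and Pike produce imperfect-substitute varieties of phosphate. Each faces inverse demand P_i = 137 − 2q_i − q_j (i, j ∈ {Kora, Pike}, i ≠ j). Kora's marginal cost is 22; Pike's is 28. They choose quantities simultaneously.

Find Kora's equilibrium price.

68.8

Mine Kora's profit: π = q_{Kora}(137 − 2q_{Kora} − q_{Pike}) − 22q_{Kora}.
∂π/∂q_{Kora} = 115 − 4q_{Kora} − q_{Pike} = 0 ⇒ q_{Kora} = 28.75 − 0.25q_{Pike}.
Similarly q_{Pike} = 27.25 − 0.25q_{Kora}.
Substituting the second reaction function into the first: q_{Kora} = 28.75 − 0.25(27.25 − 0.25q_{Kora}), which gives 0.9375q_{Kora} = 21.9375 ⇒ q_{Kora} = 23.4.
Then q_{Pike} = 27.25 − 0.25·23.4 = 21.4.
P_{Kora} = 137 − 2·23.4 − 21.4 = 68.8.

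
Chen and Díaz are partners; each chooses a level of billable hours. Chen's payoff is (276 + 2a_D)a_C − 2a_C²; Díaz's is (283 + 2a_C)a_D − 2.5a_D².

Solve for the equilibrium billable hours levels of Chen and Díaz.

Expanding Chen's payoff: 276a_C + 2a_Da_C − 2a_C².
∂π/∂a_C = 276 + 2a_D − 4a_C = 0, so a_C = 69 + 0.5a_D.
Likewise for Díaz: a_D = 56.6 + 0.4a_C.
Substituting the second reaction function into the first: a_C = 69 + 0.5(56.6 + 0.4a_C), which gives 0.8a_C = 97.3 ⇒ a_C = 121.625.
Then a_D = 56.6 + 0.4·121.625 = 105.25.

121.625, 105.25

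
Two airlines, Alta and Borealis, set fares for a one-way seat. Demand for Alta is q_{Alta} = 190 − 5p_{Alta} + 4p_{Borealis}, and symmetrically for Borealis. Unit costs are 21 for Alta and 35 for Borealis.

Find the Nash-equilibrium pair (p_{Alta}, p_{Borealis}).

Alta's profit: π = (p_{Alta} − 21)(190 − 5p_{Alta} + 4p_{Borealis}).
∂π/∂p_{Alta} = 295 − 10p_{Alta} + 4p_{Borealis} = 0 ⇒ p_{Alta} = 29.5 + 0.4p_{Borealis}.
Similarly p_{Borealis} = 36.5 + 0.4p_{Alta}.
Solving the two reaction functions simultaneously: (1 − (0.4)(0.4))p_{Alta} = 29.5 + 0.4·36.5, so 0.84p_{Alta} = 44.1 and p_{Alta} = 52.5.
Then p_{Borealis} = 36.5 + 0.4·52.5 = 57.5.

52.5, 57.5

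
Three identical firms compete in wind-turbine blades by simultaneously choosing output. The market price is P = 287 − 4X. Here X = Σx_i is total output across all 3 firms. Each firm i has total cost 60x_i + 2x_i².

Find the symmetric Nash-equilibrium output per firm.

11.35

A representative firm's profit is π_i = x_i(287 − 4X) − 60x_i − 2x_i², with X = x_i + Σ_{j≠i} x_j.
First-order condition: 227 − 12x_i − 4Σ_{j≠i} x_j = 0.
Imposing symmetry (x_j = x for all j) turns Σ_{j≠i} x_j into 2x, so 227 = 20x and x = 11.35.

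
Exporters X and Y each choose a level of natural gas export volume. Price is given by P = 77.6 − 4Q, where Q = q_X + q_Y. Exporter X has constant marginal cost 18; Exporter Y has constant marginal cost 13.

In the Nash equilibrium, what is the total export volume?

Exporter X's profit: π = q_X(77.6 − 4(q_X + q_Y)) − 18q_X.
∂π/∂q_X = 59.6 − 8q_X − 4q_Y = 0, so q_X = 7.45 − 0.5q_Y.
By the same steps for Y: q_Y = 8.075 − 0.5q_X.
Solving the two reaction functions simultaneously: (1 − (−0.5)(−0.5))q_X = 7.45 − 0.5·8.075, so 0.75q_X = 3.4125 and q_X = 4.55.
Then q_Y = 8.075 − 0.5·4.55 = 5.8.
Total export volume: 4.55 + 5.8 = 10.35.

10.35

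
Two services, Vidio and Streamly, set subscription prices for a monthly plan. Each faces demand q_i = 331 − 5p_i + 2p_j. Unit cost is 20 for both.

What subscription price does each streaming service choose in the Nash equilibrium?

53.875

Vidio's profit: π = (p_{Vidio} − 20)(331 − 5p_{Vidio} + 2p_{Streamly}).
∂π/∂p_{Vidio} = 431 − 10p_{Vidio} + 2p_{Streamly} = 0 ⇒ p_{Vidio} = 43.1 + 0.2p_{Streamly}.
By symmetry p_{Streamly} = p_{Vidio}; substituting into the reaction function, 0.8p_{Vidio} = 43.1 and p_{Vidio} = 53.875.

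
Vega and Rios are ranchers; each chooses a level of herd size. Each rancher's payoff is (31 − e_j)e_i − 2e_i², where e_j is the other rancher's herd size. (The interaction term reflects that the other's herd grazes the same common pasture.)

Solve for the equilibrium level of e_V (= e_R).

6.2

Vega's payoff is (31 − e_R)e_V − 2e_V².
∂π/∂e_V = 31 − e_R − 4e_V = 0, so e_V = 7.75 − 0.25e_R.
The game is symmetric, so in equilibrium e_R = e_V: the reaction function gives 1.25e_V = 7.75, hence e_V = 6.2.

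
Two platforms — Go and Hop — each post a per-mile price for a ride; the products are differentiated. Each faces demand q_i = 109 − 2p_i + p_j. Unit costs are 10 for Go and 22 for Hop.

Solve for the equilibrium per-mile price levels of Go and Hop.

Go's profit: π = (p_{Go} − 10)(109 − 2p_{Go} + p_{Hop}).
∂π/∂p_{Go} = 129 − 4p_{Go} + p_{Hop} = 0 ⇒ p_{Go} = 32.25 + 0.25p_{Hop}.
Similarly p_{Hop} = 38.25 + 0.25p_{Go}.
Solving the two reaction functions simultaneously: (1 − (0.25)(0.25))p_{Go} = 32.25 + 0.25·38.25, so 0.9375p_{Go} = 41.8125 and p_{Go} = 44.6.
Then p_{Hop} = 38.25 + 0.25·44.6 = 49.4.

44.6, 49.4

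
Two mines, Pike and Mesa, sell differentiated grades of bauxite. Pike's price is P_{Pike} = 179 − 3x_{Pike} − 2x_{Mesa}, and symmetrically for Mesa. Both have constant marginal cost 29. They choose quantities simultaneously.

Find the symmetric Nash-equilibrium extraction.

18.75

Mine Pike's profit: π = x_{Pike}(179 − 3x_{Pike} − 2x_{Mesa}) − 29x_{Pike}.
∂π/∂x_{Pike} = 150 − 6x_{Pike} − 2x_{Mesa} = 0 ⇒ x_{Pike} = 25 − (1/3)x_{Mesa}.
By symmetry x_{Mesa} = x_{Pike}; substituting into the reaction function, (4/3)x_{Pike} = 25 and x_{Pike} = 18.75.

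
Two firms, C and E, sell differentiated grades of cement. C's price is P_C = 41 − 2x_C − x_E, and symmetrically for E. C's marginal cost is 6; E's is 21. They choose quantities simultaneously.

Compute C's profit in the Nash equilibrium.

Firm C's profit: π = x_C(41 − 2x_C − x_E) − 6x_C.
∂π/∂x_C = 35 − 4x_C − x_E = 0 ⇒ x_C = 8.75 − 0.25x_E.
Similarly x_E = 5 − 0.25x_C.
Solving the two reaction functions simultaneously: (1 − (−0.25)(−0.25))x_C = 8.75 − 0.25·5, so 0.9375x_C = 7.5 and x_C = 8.
Then x_E = 5 − 0.25·8 = 3.
P_C = 41 − 2·8 − 3 = 22.
Profit = (22 − 6)·8 = 128.

128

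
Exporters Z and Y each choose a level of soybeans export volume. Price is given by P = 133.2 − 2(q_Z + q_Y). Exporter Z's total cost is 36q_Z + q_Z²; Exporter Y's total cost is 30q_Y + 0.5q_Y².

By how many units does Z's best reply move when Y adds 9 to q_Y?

-3

Exporter Z's profit: π = q_Z(133.2 − 2(q_Z + q_Y)) − 36q_Z − q_Z².
∂π/∂q_Z = 97.2 − 6q_Z − 2q_Y = 0, so q_Z = 16.2 − (1/3)q_Y.
The reaction-function slope is −1/3, so a 9-unit rise in q_Y moves q_Z by −1/3 × 9 = −3. Z's best response falls — the actions are strategic substitutes.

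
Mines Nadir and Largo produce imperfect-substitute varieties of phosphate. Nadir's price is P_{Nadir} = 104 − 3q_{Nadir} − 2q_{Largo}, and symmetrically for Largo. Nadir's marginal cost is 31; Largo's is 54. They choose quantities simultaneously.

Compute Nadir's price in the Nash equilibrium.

Mine Nadir's profit: π = q_{Nadir}(104 − 3q_{Nadir} − 2q_{Largo}) − 31q_{Nadir}.
∂π/∂q_{Nadir} = 73 − 6q_{Nadir} − 2q_{Largo} = 0 ⇒ q_{Nadir} = 73/6 − (1/3)q_{Largo}.
Similarly q_{Largo} = 25/3 − (1/3)q_{Nadir}.
Solving the two reaction functions simultaneously: (1 − (−1/3)(−1/3))q_{Nadir} = 73/6 − (1/3)·(25/3), so (8/9)q_{Nadir} = 169/18 and q_{Nadir} = 10.5625.
Then q_{Largo} = 25/3 − (1/3)·10.5625 = 4.8125.
P_{Nadir} = 104 − 3·10.5625 − 2·4.8125 = 62.6875.

62.6875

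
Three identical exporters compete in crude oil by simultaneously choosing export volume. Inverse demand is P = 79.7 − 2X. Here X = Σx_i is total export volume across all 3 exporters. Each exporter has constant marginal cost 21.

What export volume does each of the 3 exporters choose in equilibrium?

7.3375

A representative exporter's profit is π_i = x_i(79.7 − 2X) − 21x_i, with X = x_i + Σ_{j≠i} x_j.
First-order condition: 58.7 − 4x_i − 2Σ_{j≠i} x_j = 0.
Imposing symmetry (x_j = x for all j) turns Σ_{j≠i} x_j into 2x, so 58.7 = 8x and x = 7.3375.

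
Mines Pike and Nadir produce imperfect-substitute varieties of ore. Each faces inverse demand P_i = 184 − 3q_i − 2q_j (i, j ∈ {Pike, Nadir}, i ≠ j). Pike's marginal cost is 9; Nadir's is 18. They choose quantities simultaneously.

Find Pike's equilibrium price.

Mine Pike's profit: π = q_{Pike}(184 − 3q_{Pike} − 2q_{Nadir}) − 9q_{Pike}.
∂π/∂q_{Pike} = 175 − 6q_{Pike} − 2q_{Nadir} = 0 ⇒ q_{Pike} = 175/6 − (1/3)q_{Nadir}.
Similarly q_{Nadir} = 83/3 − (1/3)q_{Pike}.
Substituting the second reaction function into the first: q_{Pike} = 175/6 − (1/3)(83/3 − (1/3)q_{Pike}), which gives (8/9)q_{Pike} = 359/18 ⇒ q_{Pike} = 22.4375.
Then q_{Nadir} = 83/3 − (1/3)·22.4375 = 20.1875.
P_{Pike} = 184 − 3·22.4375 − 2·20.1875 = 76.3125.

76.3125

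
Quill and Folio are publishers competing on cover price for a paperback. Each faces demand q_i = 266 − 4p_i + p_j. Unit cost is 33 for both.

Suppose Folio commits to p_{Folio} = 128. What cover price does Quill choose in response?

Quill's profit: π = (p_{Quill} − 33)(266 − 4p_{Quill} + p_{Folio}).
∂π/∂p_{Quill} = 398 − 8p_{Quill} + p_{Folio} = 0 ⇒ p_{Quill} = 49.75 + 0.125p_{Folio}.
At p_{Folio} = 128: p_{Quill} = 49.75 + 0.125·128 = 65.75.

65.75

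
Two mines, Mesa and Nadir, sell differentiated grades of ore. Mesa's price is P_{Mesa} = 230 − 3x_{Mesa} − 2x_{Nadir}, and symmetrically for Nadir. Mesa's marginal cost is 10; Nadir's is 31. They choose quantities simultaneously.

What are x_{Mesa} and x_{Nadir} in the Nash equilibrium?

28.8125, 23.5625

Mine Mesa's profit: π = x_{Mesa}(230 − 3x_{Mesa} − 2x_{Nadir}) − 10x_{Mesa}.
∂π/∂x_{Mesa} = 220 − 6x_{Mesa} − 2x_{Nadir} = 0 ⇒ x_{Mesa} = 110/3 − (1/3)x_{Nadir}.
Similarly x_{Nadir} = 199/6 − (1/3)x_{Mesa}.
Substituting the second reaction function into the first: x_{Mesa} = 110/3 − (1/3)(199/6 − (1/3)x_{Mesa}), which gives (8/9)x_{Mesa} = 461/18 ⇒ x_{Mesa} = 28.8125.
Then x_{Nadir} = 199/6 − (1/3)·28.8125 = 23.5625.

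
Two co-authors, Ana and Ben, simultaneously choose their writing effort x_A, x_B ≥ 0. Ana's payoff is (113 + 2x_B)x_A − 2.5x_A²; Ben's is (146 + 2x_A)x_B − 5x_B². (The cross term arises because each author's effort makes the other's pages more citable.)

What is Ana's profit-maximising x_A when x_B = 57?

Expanding Ana's payoff: 113x_A + 2x_Bx_A − 2.5x_A².
∂π/∂x_A = 113 + 2x_B − 5x_A = 0, so x_A = 22.6 + 0.4x_B.
At x_B = 57: x_A = 22.6 + 0.4·57 = 45.4.

45.4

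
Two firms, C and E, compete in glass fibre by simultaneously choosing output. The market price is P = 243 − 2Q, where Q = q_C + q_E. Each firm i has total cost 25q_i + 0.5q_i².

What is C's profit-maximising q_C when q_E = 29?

32

Firm C's profit: π = q_C(243 − 2(q_C + q_E)) − 25q_C − 0.5q_C².
∂π/∂q_C = 218 − 5q_C − 2q_E = 0, so q_C = 43.6 − 0.4q_E.
At q_E = 29: q_C = 43.6 − 0.4·29 = 32.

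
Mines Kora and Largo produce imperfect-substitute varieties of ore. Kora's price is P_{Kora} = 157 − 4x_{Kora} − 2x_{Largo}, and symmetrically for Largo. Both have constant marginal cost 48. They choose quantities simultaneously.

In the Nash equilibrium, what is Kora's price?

Mine Kora's profit: π = x_{Kora}(157 − 4x_{Kora} − 2x_{Largo}) − 48x_{Kora}.
∂π/∂x_{Kora} = 109 − 8x_{Kora} − 2x_{Largo} = 0 ⇒ x_{Kora} = 13.625 − 0.25x_{Largo}.
The game is symmetric, so in equilibrium x_{Largo} = x_{Kora}: the reaction function gives 1.25x_{Kora} = 13.625, hence x_{Kora} = 10.9.
P_{Kora} = 157 − 4·10.9 − 2·10.9 = 91.6.

91.6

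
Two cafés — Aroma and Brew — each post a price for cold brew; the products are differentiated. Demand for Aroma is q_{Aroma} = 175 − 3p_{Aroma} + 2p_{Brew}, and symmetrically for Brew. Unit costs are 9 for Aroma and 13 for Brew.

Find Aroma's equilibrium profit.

Aroma's profit: π = (p_{Aroma} − 9)(175 − 3p_{Aroma} + 2p_{Brew}).
∂π/∂p_{Aroma} = 202 − 6p_{Aroma} + 2p_{Brew} = 0 ⇒ p_{Aroma} = 101/3 + (1/3)p_{Brew}.
Similarly p_{Brew} = 107/3 + (1/3)p_{Aroma}.
Plugging p_{Brew} into Aroma's best response: p_{Aroma} = 101/3 + (1/3)(107/3 + (1/3)p_{Aroma}) ⇒ (8/9)p_{Aroma} = 410/9, so p_{Aroma} = 51.25.
Then p_{Brew} = 107/3 + (1/3)·51.25 = 52.75.
q_{Aroma} = 175 − 3·51.25 + 2·52.75 = 126.75.
Profit = (51.25 − 9)·126.75 = 5355.1875.

5355.1875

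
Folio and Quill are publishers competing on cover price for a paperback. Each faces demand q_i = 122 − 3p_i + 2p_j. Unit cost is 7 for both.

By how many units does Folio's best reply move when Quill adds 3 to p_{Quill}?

1

Folio's profit: π = (p_{Folio} − 7)(122 − 3p_{Folio} + 2p_{Quill}).
∂π/∂p_{Folio} = 143 − 6p_{Folio} + 2p_{Quill} = 0 ⇒ p_{Folio} = 143/6 + (1/3)p_{Quill}.
The reaction-function slope is 1/3, so a 3-unit rise in p_{Quill} moves p_{Folio} by 1/3 × 3 = 1. Folio's best response rises — the actions are strategic complements.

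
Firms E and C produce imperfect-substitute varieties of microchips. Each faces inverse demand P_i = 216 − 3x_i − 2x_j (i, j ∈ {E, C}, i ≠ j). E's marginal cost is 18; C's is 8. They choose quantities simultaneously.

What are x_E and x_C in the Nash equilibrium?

Firm E's profit: π = x_E(216 − 3x_E − 2x_C) − 18x_E.
∂π/∂x_E = 198 − 6x_E − 2x_C = 0 ⇒ x_E = 33 − (1/3)x_C.
Similarly x_C = 104/3 − (1/3)x_E.
Substituting the second reaction function into the first: x_E = 33 − (1/3)(104/3 − (1/3)x_E), which gives (8/9)x_E = 193/9 ⇒ x_E = 24.125.
Then x_C = 104/3 − (1/3)·24.125 = 26.625.

24.125, 26.625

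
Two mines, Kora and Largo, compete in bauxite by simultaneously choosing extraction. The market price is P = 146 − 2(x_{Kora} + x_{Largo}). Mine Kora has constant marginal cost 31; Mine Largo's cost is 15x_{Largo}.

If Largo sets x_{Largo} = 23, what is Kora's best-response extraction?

Mine Kora's profit: π = x_{Kora}(146 − 2(x_{Kora} + x_{Largo})) − 31x_{Kora}.
∂π/∂x_{Kora} = 115 − 4x_{Kora} − 2x_{Largo} = 0, so x_{Kora} = 28.75 − 0.5x_{Largo}.
At x_{Largo} = 23: x_{Kora} = 28.75 − 0.5·23 = 17.25.

17.25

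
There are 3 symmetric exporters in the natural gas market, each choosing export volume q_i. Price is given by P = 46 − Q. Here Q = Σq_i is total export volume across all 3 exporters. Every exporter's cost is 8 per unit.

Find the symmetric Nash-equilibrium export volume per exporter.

9.5

A representative exporter's profit is π_i = q_i(46 − Q) − 8q_i, with Q = q_i + Σ_{j≠i} q_j.
First-order condition: 38 − 2q_i − Σ_{j≠i} q_j = 0.
Imposing symmetry (q_j = q for all j) turns Σ_{j≠i} q_j into 2q, so 38 = 4q and q = 9.5.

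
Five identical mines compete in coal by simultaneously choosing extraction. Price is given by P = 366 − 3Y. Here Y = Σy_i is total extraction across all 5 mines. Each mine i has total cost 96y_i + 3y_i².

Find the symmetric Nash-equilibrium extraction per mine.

A representative mine's profit is π_i = y_i(366 − 3Y) − 96y_i − 3y_i², with Y = y_i + Σ_{j≠i} y_j.
First-order condition: 270 − 12y_i − 3Σ_{j≠i} y_j = 0.
Imposing symmetry (y_j = y for all j) turns Σ_{j≠i} y_j into 4y, so 270 = 24y and y = 11.25.

11.25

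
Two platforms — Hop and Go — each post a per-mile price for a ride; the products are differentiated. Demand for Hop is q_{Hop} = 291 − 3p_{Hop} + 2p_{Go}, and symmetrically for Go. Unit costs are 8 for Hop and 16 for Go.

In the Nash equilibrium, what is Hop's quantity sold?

216.75

Hop's profit: π = (p_{Hop} − 8)(291 − 3p_{Hop} + 2p_{Go}).
∂π/∂p_{Hop} = 315 − 6p_{Hop} + 2p_{Go} = 0 ⇒ p_{Hop} = 52.5 + (1/3)p_{Go}.
Similarly p_{Go} = 56.5 + (1/3)p_{Hop}.
Substituting the second reaction function into the first: p_{Hop} = 52.5 + (1/3)(56.5 + (1/3)p_{Hop}), which gives (8/9)p_{Hop} = 214/3 ⇒ p_{Hop} = 80.25.
Then p_{Go} = 56.5 + (1/3)·80.25 = 83.25.
q_{Hop} = 291 − 3·80.25 + 2·83.25 = 216.75.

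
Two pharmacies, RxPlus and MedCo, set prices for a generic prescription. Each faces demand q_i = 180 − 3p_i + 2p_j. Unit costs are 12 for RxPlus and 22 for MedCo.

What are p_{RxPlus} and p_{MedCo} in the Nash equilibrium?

55.875, 59.625

RxPlus's profit: π = (p_{RxPlus} − 12)(180 − 3p_{RxPlus} + 2p_{MedCo}).
∂π/∂p_{RxPlus} = 216 − 6p_{RxPlus} + 2p_{MedCo} = 0 ⇒ p_{RxPlus} = 36 + (1/3)p_{MedCo}.
Similarly p_{MedCo} = 41 + (1/3)p_{RxPlus}.
Substituting the second reaction function into the first: p_{RxPlus} = 36 + (1/3)(41 + (1/3)p_{RxPlus}), which gives (8/9)p_{RxPlus} = 149/3 ⇒ p_{RxPlus} = 55.875.
Then p_{MedCo} = 41 + (1/3)·55.875 = 59.625.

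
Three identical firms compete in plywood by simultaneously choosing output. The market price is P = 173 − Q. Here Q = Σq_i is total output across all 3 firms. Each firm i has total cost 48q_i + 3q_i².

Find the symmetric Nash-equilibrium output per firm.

A representative firm's profit is π_i = q_i(173 − Q) − 48q_i − 3q_i², with Q = q_i + Σ_{j≠i} q_j.
First-order condition: 125 − 8q_i − Σ_{j≠i} q_j = 0.
Imposing symmetry (q_j = q for all j) turns Σ_{j≠i} q_j into 2q, so 125 = 10q and q = 12.5.

12.5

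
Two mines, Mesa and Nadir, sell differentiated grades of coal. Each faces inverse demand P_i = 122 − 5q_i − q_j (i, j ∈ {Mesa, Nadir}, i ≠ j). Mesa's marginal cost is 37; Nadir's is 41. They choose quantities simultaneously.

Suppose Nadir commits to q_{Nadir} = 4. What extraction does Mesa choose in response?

8.1

Mine Mesa's profit: π = q_{Mesa}(122 − 5q_{Mesa} − q_{Nadir}) − 37q_{Mesa}.
∂π/∂q_{Mesa} = 85 − 10q_{Mesa} − q_{Nadir} = 0 ⇒ q_{Mesa} = 8.5 − 0.1q_{Nadir}.
At q_{Nadir} = 4: q_{Mesa} = 8.5 − 0.1·4 = 8.1.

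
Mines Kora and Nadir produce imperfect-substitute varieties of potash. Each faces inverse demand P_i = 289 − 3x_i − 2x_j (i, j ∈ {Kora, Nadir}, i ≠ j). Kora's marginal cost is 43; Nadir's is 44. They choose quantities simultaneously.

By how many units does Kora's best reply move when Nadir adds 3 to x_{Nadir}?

-1

Mine Kora's profit: π = x_{Kora}(289 − 3x_{Kora} − 2x_{Nadir}) − 43x_{Kora}.
∂π/∂x_{Kora} = 246 − 6x_{Kora} − 2x_{Nadir} = 0 ⇒ x_{Kora} = 41 − (1/3)x_{Nadir}.
The reaction-function slope is −1/3, so a 3-unit rise in x_{Nadir} moves x_{Kora} by −1/3 × 3 = −1. Kora's best response falls — the actions are strategic substitutes.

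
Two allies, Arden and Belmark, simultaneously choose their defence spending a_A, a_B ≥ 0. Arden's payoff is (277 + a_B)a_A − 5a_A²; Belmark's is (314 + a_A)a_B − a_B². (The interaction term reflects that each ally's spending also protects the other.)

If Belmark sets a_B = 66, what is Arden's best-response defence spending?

34.3

Expanding Arden's payoff: 277a_A + a_Ba_A − 5a_A².
∂π/∂a_A = 277 + a_B − 10a_A = 0, so a_A = 27.7 + 0.1a_B.
At a_B = 66: a_A = 27.7 + 0.1·66 = 34.3.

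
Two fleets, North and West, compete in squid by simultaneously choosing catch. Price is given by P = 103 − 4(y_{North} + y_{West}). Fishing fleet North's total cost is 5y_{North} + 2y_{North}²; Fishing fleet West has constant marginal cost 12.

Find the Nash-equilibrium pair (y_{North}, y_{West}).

Fishing fleet North's profit: π = y_{North}(103 − 4(y_{North} + y_{West})) − 5y_{North} − 2y_{North}².
∂π/∂y_{North} = 98 − 12y_{North} − 4y_{West} = 0, so y_{North} = 49/6 − (1/3)y_{West}.
For West: ∂π/∂y_{West} = 91 − 8y_{West} − 4y_{North} = 0 ⇒ y_{West} = 11.375 − 0.5y_{North}.
Substituting the second reaction function into the first: y_{North} = 49/6 − (1/3)(11.375 − 0.5y_{North}), which gives (5/6)y_{North} = 4.375 ⇒ y_{North} = 5.25.
Then y_{West} = 11.375 − 0.5·5.25 = 8.75.

5.25, 8.75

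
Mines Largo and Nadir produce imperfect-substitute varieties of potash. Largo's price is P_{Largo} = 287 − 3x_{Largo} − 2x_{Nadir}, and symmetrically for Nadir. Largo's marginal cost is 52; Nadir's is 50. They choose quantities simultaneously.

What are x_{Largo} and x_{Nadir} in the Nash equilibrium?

Mine Largo's profit: π = x_{Largo}(287 − 3x_{Largo} − 2x_{Nadir}) − 52x_{Largo}.
∂π/∂x_{Largo} = 235 − 6x_{Largo} − 2x_{Nadir} = 0 ⇒ x_{Largo} = 235/6 − (1/3)x_{Nadir}.
Similarly x_{Nadir} = 39.5 − (1/3)x_{Largo}.
Solving the two reaction functions simultaneously: (1 − (−1/3)(−1/3))x_{Largo} = 235/6 − (1/3)·39.5, so (8/9)x_{Largo} = 26 and x_{Largo} = 29.25.
Then x_{Nadir} = 39.5 − (1/3)·29.25 = 29.75.

29.25, 29.75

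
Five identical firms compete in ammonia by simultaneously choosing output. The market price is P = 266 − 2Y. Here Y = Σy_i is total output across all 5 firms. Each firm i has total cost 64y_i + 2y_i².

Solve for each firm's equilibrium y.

A representative firm's profit is π_i = y_i(266 − 2Y) − 64y_i − 2y_i², with Y = y_i + Σ_{j≠i} y_j.
First-order condition: 202 − 8y_i − 2Σ_{j≠i} y_j = 0.
Imposing symmetry (y_j = y for all j) turns Σ_{j≠i} y_j into 4y, so 202 = 16y and y = 12.625.

12.625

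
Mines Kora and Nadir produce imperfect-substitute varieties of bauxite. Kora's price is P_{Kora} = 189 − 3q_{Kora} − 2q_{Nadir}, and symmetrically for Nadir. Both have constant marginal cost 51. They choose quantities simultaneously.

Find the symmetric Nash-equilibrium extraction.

Mine Kora's profit: π = q_{Kora}(189 − 3q_{Kora} − 2q_{Nadir}) − 51q_{Kora}.
∂π/∂q_{Kora} = 138 − 6q_{Kora} − 2q_{Nadir} = 0 ⇒ q_{Kora} = 23 − (1/3)q_{Nadir}.
By symmetry q_{Nadir} = q_{Kora}; substituting into the reaction function, (4/3)q_{Kora} = 23 and q_{Kora} = 17.25.

17.25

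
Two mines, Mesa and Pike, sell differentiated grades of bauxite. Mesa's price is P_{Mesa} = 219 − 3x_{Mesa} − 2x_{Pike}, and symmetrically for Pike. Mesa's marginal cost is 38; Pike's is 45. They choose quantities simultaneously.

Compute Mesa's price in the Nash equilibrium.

Mine Mesa's profit: π = x_{Mesa}(219 − 3x_{Mesa} − 2x_{Pike}) − 38x_{Mesa}.
∂π/∂x_{Mesa} = 181 − 6x_{Mesa} − 2x_{Pike} = 0 ⇒ x_{Mesa} = 181/6 − (1/3)x_{Pike}.
Similarly x_{Pike} = 29 − (1/3)x_{Mesa}.
Solving the two reaction functions simultaneously: (1 − (−1/3)(−1/3))x_{Mesa} = 181/6 − (1/3)·29, so (8/9)x_{Mesa} = 20.5 and x_{Mesa} = 23.0625.
Then x_{Pike} = 29 − (1/3)·23.0625 = 21.3125.
P_{Mesa} = 219 − 3·23.0625 − 2·21.3125 = 107.1875.

107.1875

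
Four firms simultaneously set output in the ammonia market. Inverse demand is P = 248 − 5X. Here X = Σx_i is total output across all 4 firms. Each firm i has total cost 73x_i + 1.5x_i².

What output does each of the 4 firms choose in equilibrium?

6.25

A representative firm's profit is π_i = x_i(248 − 5X) − 73x_i − 1.5x_i², with X = x_i + Σ_{j≠i} x_j.
First-order condition: 175 − 13x_i − 5Σ_{j≠i} x_j = 0.
With identical firms, set every x_j = x: then 175 − 13x − 15x = 0, i.e. x = 175/28 = 6.25.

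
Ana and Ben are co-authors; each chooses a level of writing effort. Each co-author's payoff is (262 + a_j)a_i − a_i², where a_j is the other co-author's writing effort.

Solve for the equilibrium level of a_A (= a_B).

Ana's payoff is (262 + a_B)a_A − a_A².
∂π/∂a_A = 262 + a_B − 2a_A = 0, so a_A = 131 + 0.5a_B.
The game is symmetric, so in equilibrium a_B = a_A: the reaction function gives 0.5a_A = 131, hence a_A = 262.

262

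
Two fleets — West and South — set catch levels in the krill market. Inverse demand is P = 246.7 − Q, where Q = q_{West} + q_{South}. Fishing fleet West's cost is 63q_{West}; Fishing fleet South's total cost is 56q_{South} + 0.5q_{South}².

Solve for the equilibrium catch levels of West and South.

72.08, 39.54

Fishing fleet West's profit: π = q_{West}(246.7 − (q_{West} + q_{South})) − 63q_{West}.
∂π/∂q_{West} = 183.7 − 2q_{West} − q_{South} = 0, so q_{West} = 91.85 − 0.5q_{South}.
For South: ∂π/∂q_{South} = 190.7 − 3q_{South} − q_{West} = 0 ⇒ q_{South} = 1907/30 − (1/3)q_{West}.
Solving the two reaction functions simultaneously: (1 − (−0.5)(−1/3))q_{West} = 91.85 − 0.5·(1907/30), so (5/6)q_{West} = 901/15 and q_{West} = 72.08.
Then q_{South} = 1907/30 − (1/3)·72.08 = 39.54.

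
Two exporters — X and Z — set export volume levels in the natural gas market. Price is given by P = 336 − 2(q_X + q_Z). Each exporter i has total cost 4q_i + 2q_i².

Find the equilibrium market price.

203.2

Exporter X's profit: π = q_X(336 − 2(q_X + q_Z)) − 4q_X − 2q_X².
∂π/∂q_X = 332 − 8q_X − 2q_Z = 0, so q_X = 41.5 − 0.25q_Z.
Setting q_X = q_Z in the reaction function: q_X = 41.5 − 0.25q_X, so q_X = 41.5 / 1.25 = 33.2.
Equilibrium price: P = 336 − 2·66.4 = 203.2.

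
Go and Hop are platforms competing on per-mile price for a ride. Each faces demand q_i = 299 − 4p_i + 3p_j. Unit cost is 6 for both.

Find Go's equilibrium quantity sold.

Go's profit: π = (p_{Go} − 6)(299 − 4p_{Go} + 3p_{Hop}).
∂π/∂p_{Go} = 323 − 8p_{Go} + 3p_{Hop} = 0 ⇒ p_{Go} = 40.375 + 0.375p_{Hop}.
The game is symmetric, so in equilibrium p_{Hop} = p_{Go}: the reaction function gives 0.625p_{Go} = 40.375, hence p_{Go} = 64.6.
q_{Go} = 299 − 4·64.6 + 3·64.6 = 234.4.

234.4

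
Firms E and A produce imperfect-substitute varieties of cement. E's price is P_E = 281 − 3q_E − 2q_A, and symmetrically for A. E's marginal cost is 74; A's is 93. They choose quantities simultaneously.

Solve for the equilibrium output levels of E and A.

Firm E's profit: π = q_E(281 − 3q_E − 2q_A) − 74q_E.
∂π/∂q_E = 207 − 6q_E − 2q_A = 0 ⇒ q_E = 34.5 − (1/3)q_A.
Similarly q_A = 94/3 − (1/3)q_E.
Substituting the second reaction function into the first: q_E = 34.5 − (1/3)(94/3 − (1/3)q_E), which gives (8/9)q_E = 433/18 ⇒ q_E = 27.0625.
Then q_A = 94/3 − (1/3)·27.0625 = 22.3125.

27.0625, 22.3125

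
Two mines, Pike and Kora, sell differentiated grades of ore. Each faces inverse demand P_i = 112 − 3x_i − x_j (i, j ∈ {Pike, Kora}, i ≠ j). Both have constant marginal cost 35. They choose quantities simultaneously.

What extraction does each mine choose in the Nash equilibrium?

11

Mine Pike's profit: π = x_{Pike}(112 − 3x_{Pike} − x_{Kora}) − 35x_{Pike}.
∂π/∂x_{Pike} = 77 − 6x_{Pike} − x_{Kora} = 0 ⇒ x_{Pike} = 77/6 − (1/6)x_{Kora}.
The game is symmetric, so in equilibrium x_{Kora} = x_{Pike}: the reaction function gives (7/6)x_{Pike} = 77/6, hence x_{Pike} = 11.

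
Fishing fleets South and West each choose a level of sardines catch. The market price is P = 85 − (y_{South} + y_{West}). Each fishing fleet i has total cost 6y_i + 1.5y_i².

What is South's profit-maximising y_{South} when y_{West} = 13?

13.2

Fishing fleet South's profit: π = y_{South}(85 − (y_{South} + y_{West})) − 6y_{South} − 1.5y_{South}².
∂π/∂y_{South} = 79 − 5y_{South} − y_{West} = 0, so y_{South} = 15.8 − 0.2y_{West}.
At y_{West} = 13: y_{South} = 15.8 − 0.2·13 = 13.2.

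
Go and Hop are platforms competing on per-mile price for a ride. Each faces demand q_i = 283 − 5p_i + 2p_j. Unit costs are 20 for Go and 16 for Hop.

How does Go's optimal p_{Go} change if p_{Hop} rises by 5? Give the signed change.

1

Go's profit: π = (p_{Go} − 20)(283 − 5p_{Go} + 2p_{Hop}).
∂π/∂p_{Go} = 383 − 10p_{Go} + 2p_{Hop} = 0 ⇒ p_{Go} = 38.3 + 0.2p_{Hop}.
The reaction-function slope is 0.2, so a 5-unit rise in p_{Hop} moves p_{Go} by 0.2 × 5 = 1. Go's best response rises — the actions are strategic complements.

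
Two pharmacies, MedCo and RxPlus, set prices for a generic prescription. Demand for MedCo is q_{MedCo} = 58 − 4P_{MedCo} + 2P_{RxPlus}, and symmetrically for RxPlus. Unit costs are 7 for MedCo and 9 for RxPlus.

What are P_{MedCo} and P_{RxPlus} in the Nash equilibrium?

MedCo's profit: π = (P_{MedCo} − 7)(58 − 4P_{MedCo} + 2P_{RxPlus}).
∂π/∂P_{MedCo} = 86 − 8P_{MedCo} + 2P_{RxPlus} = 0 ⇒ P_{MedCo} = 10.75 + 0.25P_{RxPlus}.
Similarly P_{RxPlus} = 11.75 + 0.25P_{MedCo}.
Solving the two reaction functions simultaneously: (1 − (0.25)(0.25))P_{MedCo} = 10.75 + 0.25·11.75, so 0.9375P_{MedCo} = 13.6875 and P_{MedCo} = 14.6.
Then P_{RxPlus} = 11.75 + 0.25·14.6 = 15.4.

14.6, 15.4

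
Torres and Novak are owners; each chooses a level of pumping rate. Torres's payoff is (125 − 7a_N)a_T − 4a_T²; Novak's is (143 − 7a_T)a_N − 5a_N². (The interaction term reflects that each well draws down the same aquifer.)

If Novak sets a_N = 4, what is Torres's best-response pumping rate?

Expanding Torres's payoff: 125a_T − 7a_Na_T − 4a_T².
∂π/∂a_T = 125 − 7a_N − 8a_T = 0, so a_T = 15.625 − 0.875a_N.
At a_N = 4: a_T = 15.625 − 0.875·4 = 12.125.

12.125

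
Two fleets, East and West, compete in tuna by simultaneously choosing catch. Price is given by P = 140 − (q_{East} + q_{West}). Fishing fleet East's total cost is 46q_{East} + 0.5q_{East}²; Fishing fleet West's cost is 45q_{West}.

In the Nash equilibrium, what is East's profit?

Fishing fleet East's profit: π = q_{East}(140 − (q_{East} + q_{West})) − 46q_{East} − 0.5q_{East}².
∂π/∂q_{East} = 94 − 3q_{East} − q_{West} = 0, so q_{East} = 94/3 − (1/3)q_{West}.
For West: ∂π/∂q_{West} = 95 − 2q_{West} − q_{East} = 0 ⇒ q_{West} = 47.5 − 0.5q_{East}.
Plugging q_{West} into East's best response: q_{East} = 94/3 − (1/3)(47.5 − 0.5q_{East}) ⇒ (5/6)q_{East} = 15.5, so q_{East} = 18.6.
Then q_{West} = 47.5 − 0.5·18.6 = 38.2.
Price P = 140 − 56.8 = 83.2.
East's profit: (83.2 − 46)·18.6 − 0.5(18.6)² = 518.94.

518.94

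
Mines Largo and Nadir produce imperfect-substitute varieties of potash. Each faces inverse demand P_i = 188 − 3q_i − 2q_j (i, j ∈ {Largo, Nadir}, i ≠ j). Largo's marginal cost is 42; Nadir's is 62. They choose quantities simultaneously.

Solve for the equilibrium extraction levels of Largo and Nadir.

Mine Largo's profit: π = q_{Largo}(188 − 3q_{Largo} − 2q_{Nadir}) − 42q_{Largo}.
∂π/∂q_{Largo} = 146 − 6q_{Largo} − 2q_{Nadir} = 0 ⇒ q_{Largo} = 73/3 − (1/3)q_{Nadir}.
Similarly q_{Nadir} = 21 − (1/3)q_{Largo}.
Solving the two reaction functions simultaneously: (1 − (−1/3)(−1/3))q_{Largo} = 73/3 − (1/3)·21, so (8/9)q_{Largo} = 52/3 and q_{Largo} = 19.5.
Then q_{Nadir} = 21 − (1/3)·19.5 = 14.5.

19.5, 14.5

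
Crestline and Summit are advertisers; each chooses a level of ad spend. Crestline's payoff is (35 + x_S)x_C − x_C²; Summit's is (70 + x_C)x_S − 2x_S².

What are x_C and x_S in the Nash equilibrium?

30, 25

Expanding Crestline's payoff: 35x_C + x_Sx_C − x_C².
∂π/∂x_C = 35 + x_S − 2x_C = 0, so x_C = 17.5 + 0.5x_S.
Likewise for Summit: x_S = 17.5 + 0.25x_C.
Solving the two reaction functions simultaneously: (1 − (0.5)(0.25))x_C = 17.5 + 0.5·17.5, so 0.875x_C = 26.25 and x_C = 30.
Then x_S = 17.5 + 0.25·30 = 25.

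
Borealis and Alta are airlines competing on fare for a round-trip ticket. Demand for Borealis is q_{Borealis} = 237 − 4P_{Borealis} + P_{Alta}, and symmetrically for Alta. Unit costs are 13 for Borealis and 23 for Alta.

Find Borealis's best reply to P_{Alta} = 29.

Borealis's profit: π = (P_{Borealis} − 13)(237 − 4P_{Borealis} + P_{Alta}).
∂π/∂P_{Borealis} = 289 − 8P_{Borealis} + P_{Alta} = 0 ⇒ P_{Borealis} = 36.125 + 0.125P_{Alta}.
At P_{Alta} = 29: P_{Borealis} = 36.125 + 0.125·29 = 39.75.

39.75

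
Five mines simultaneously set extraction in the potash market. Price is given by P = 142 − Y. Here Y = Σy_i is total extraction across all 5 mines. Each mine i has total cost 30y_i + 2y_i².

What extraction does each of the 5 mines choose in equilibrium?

11.2

A representative mine's profit is π_i = y_i(142 − Y) − 30y_i − 2y_i², with Y = y_i + Σ_{j≠i} y_j.
First-order condition: 112 − 6y_i − Σ_{j≠i} y_j = 0.
Imposing symmetry (y_j = y for all j) turns Σ_{j≠i} y_j into 4y, so 112 = 10y and y = 11.2.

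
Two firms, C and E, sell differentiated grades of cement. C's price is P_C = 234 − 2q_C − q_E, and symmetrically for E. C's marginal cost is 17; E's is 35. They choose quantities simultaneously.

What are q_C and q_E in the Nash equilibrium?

44.6, 38.6

Firm C's profit: π = q_C(234 − 2q_C − q_E) − 17q_C.
∂π/∂q_C = 217 − 4q_C − q_E = 0 ⇒ q_C = 54.25 − 0.25q_E.
Similarly q_E = 49.75 − 0.25q_C.
Plugging q_E into C's best response: q_C = 54.25 − 0.25(49.75 − 0.25q_C) ⇒ 0.9375q_C = 41.8125, so q_C = 44.6.
Then q_E = 49.75 − 0.25·44.6 = 38.6.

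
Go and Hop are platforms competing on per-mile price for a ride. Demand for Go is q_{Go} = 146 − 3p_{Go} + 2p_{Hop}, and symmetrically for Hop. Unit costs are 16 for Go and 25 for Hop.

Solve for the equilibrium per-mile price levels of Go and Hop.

50.1875, 53.5625

Go's profit: π = (p_{Go} − 16)(146 − 3p_{Go} + 2p_{Hop}).
∂π/∂p_{Go} = 194 − 6p_{Go} + 2p_{Hop} = 0 ⇒ p_{Go} = 97/3 + (1/3)p_{Hop}.
Similarly p_{Hop} = 221/6 + (1/3)p_{Go}.
Substituting the second reaction function into the first: p_{Go} = 97/3 + (1/3)(221/6 + (1/3)p_{Go}), which gives (8/9)p_{Go} = 803/18 ⇒ p_{Go} = 50.1875.
Then p_{Hop} = 221/6 + (1/3)·50.1875 = 53.5625.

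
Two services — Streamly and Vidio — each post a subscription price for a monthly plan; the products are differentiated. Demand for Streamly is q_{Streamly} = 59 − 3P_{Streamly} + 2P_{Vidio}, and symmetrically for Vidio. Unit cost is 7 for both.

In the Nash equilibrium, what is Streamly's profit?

Streamly's profit: π = (P_{Streamly} − 7)(59 − 3P_{Streamly} + 2P_{Vidio}).
∂π/∂P_{Streamly} = 80 − 6P_{Streamly} + 2P_{Vidio} = 0 ⇒ P_{Streamly} = 40/3 + (1/3)P_{Vidio}.
Setting P_{Streamly} = P_{Vidio} in the reaction function: P_{Streamly} = 40/3 + (1/3)P_{Streamly}, so P_{Streamly} = (40/3) / (2/3) = 20.
q_{Streamly} = 59 − 3·20 + 2·20 = 39.
Profit = (20 − 7)·39 = 507.

507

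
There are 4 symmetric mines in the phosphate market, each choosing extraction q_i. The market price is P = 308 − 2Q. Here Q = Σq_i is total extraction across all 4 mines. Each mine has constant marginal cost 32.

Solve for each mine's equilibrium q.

27.6

A representative mine's profit is π_i = q_i(308 − 2Q) − 32q_i, with Q = q_i + Σ_{j≠i} q_j.
First-order condition: 276 − 4q_i − 2Σ_{j≠i} q_j = 0.
Imposing symmetry (q_j = q for all j) turns Σ_{j≠i} q_j into 3q, so 276 = 10q and q = 27.6.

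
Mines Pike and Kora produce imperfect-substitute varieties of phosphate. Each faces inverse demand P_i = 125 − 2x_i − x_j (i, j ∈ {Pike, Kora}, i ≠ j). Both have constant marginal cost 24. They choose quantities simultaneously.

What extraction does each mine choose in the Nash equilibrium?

Mine Pike's profit: π = x_{Pike}(125 − 2x_{Pike} − x_{Kora}) − 24x_{Pike}.
∂π/∂x_{Pike} = 101 − 4x_{Pike} − x_{Kora} = 0 ⇒ x_{Pike} = 25.25 − 0.25x_{Kora}.
Setting x_{Pike} = x_{Kora} in the reaction function: x_{Pike} = 25.25 − 0.25x_{Pike}, so x_{Pike} = 25.25 / 1.25 = 20.2.

20.2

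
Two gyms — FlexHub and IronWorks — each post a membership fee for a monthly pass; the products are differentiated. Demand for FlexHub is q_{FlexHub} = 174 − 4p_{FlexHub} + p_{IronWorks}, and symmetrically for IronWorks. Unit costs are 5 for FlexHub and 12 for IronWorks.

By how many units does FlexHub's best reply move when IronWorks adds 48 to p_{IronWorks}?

FlexHub's profit: π = (p_{FlexHub} − 5)(174 − 4p_{FlexHub} + p_{IronWorks}).
∂π/∂p_{FlexHub} = 194 − 8p_{FlexHub} + p_{IronWorks} = 0 ⇒ p_{FlexHub} = 24.25 + 0.125p_{IronWorks}.
The reaction-function slope is 0.125, so a 48-unit rise in p_{IronWorks} moves p_{FlexHub} by 0.125 × 48 = 6. FlexHub's best response rises — the actions are strategic complements.

6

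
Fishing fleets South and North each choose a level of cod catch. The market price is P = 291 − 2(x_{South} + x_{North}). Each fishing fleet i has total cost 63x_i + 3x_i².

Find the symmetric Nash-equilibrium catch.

Fishing fleet South's profit: π = x_{South}(291 − 2(x_{South} + x_{North})) − 63x_{South} − 3x_{South}².
∂π/∂x_{South} = 228 − 10x_{South} − 2x_{North} = 0, so x_{South} = 22.8 − 0.2x_{North}.
By symmetry x_{North} = x_{South}; substituting into the reaction function, 1.2x_{South} = 22.8 and x_{South} = 19.

19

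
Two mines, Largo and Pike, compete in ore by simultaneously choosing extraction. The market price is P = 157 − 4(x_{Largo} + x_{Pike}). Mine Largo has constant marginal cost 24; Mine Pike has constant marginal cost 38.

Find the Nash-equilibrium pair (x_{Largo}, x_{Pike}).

12.25, 8.75

Mine Largo's profit: π = x_{Largo}(157 − 4(x_{Largo} + x_{Pike})) − 24x_{Largo}.
∂π/∂x_{Largo} = 133 − 8x_{Largo} − 4x_{Pike} = 0, so x_{Largo} = 16.625 − 0.5x_{Pike}.
By the same steps for Pike: x_{Pike} = 14.875 − 0.5x_{Largo}.
Solving the two reaction functions simultaneously: (1 − (−0.5)(−0.5))x_{Largo} = 16.625 − 0.5·14.875, so 0.75x_{Largo} = 9.1875 and x_{Largo} = 12.25.
Then x_{Pike} = 14.875 − 0.5·12.25 = 8.75.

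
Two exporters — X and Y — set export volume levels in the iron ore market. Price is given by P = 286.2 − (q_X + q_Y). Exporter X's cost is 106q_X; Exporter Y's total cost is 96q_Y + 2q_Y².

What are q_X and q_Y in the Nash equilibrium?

Exporter X's profit: π = q_X(286.2 − (q_X + q_Y)) − 106q_X.
∂π/∂q_X = 180.2 − 2q_X − q_Y = 0, so q_X = 90.1 − 0.5q_Y.
For Y: ∂π/∂q_Y = 190.2 − 6q_Y − q_X = 0 ⇒ q_Y = 31.7 − (1/6)q_X.
Solving the two reaction functions simultaneously: (1 − (−0.5)(−1/6))q_X = 90.1 − 0.5·31.7, so (11/12)q_X = 74.25 and q_X = 81.
Then q_Y = 31.7 − (1/6)·81 = 18.2.

81, 18.2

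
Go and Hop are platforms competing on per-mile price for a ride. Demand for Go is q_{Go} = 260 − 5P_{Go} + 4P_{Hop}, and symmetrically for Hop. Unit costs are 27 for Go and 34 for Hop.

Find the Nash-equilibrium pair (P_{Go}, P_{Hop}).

67.5, 70

Go's profit: π = (P_{Go} − 27)(260 − 5P_{Go} + 4P_{Hop}).
∂π/∂P_{Go} = 395 − 10P_{Go} + 4P_{Hop} = 0 ⇒ P_{Go} = 39.5 + 0.4P_{Hop}.
Similarly P_{Hop} = 43 + 0.4P_{Go}.
Plugging P_{Hop} into Go's best response: P_{Go} = 39.5 + 0.4(43 + 0.4P_{Go}) ⇒ 0.84P_{Go} = 56.7, so P_{Go} = 67.5.
Then P_{Hop} = 43 + 0.4·67.5 = 70.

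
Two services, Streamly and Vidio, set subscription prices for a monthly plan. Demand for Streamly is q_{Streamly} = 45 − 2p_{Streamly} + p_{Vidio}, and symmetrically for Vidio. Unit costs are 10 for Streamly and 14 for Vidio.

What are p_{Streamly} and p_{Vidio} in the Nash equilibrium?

Streamly's profit: π = (p_{Streamly} − 10)(45 − 2p_{Streamly} + p_{Vidio}).
∂π/∂p_{Streamly} = 65 − 4p_{Streamly} + p_{Vidio} = 0 ⇒ p_{Streamly} = 16.25 + 0.25p_{Vidio}.
Similarly p_{Vidio} = 18.25 + 0.25p_{Streamly}.
Solving the two reaction functions simultaneously: (1 − (0.25)(0.25))p_{Streamly} = 16.25 + 0.25·18.25, so 0.9375p_{Streamly} = 20.8125 and p_{Streamly} = 22.2.
Then p_{Vidio} = 18.25 + 0.25·22.2 = 23.8.

22.2, 23.8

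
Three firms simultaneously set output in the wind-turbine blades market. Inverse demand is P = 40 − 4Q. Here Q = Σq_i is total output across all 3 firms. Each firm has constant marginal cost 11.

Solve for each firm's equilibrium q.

1.8125

A representative firm's profit is π_i = q_i(40 − 4Q) − 11q_i, with Q = q_i + Σ_{j≠i} q_j.
First-order condition: 29 − 8q_i − 4Σ_{j≠i} q_j = 0.
In a symmetric equilibrium every firm chooses the same q, so Σ_{j≠i} q_j = 2q. The condition becomes 29 − 16q = 0, giving q = 29/16 = 1.8125.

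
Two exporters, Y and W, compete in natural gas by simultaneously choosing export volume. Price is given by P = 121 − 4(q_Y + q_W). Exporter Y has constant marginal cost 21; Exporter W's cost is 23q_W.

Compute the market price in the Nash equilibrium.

Exporter Y's profit: π = q_Y(121 − 4(q_Y + q_W)) − 21q_Y.
∂π/∂q_Y = 100 − 8q_Y − 4q_W = 0, so q_Y = 12.5 − 0.5q_W.
By the same steps for W: q_W = 12.25 − 0.5q_Y.
Solving the two reaction functions simultaneously: (1 − (−0.5)(−0.5))q_Y = 12.5 − 0.5·12.25, so 0.75q_Y = 6.375 and q_Y = 8.5.
Then q_W = 12.25 − 0.5·8.5 = 8.
Equilibrium price: P = 121 − 4·16.5 = 55.

55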